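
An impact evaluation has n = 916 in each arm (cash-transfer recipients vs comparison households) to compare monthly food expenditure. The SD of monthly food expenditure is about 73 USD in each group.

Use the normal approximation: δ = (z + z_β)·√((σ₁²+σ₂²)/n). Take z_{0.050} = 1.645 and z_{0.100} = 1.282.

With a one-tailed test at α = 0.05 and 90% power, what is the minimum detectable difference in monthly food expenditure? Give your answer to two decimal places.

δ = (z_α + z_β) · √((σ₁²+σ₂²)/n)
  = (1.645 + 1.282) · √(10658/916)
  = 2.927 · √11.6354
  = 2.927 · 3.4111
  = 9.9842

Minimum detectable difference ≈ 9.98 USD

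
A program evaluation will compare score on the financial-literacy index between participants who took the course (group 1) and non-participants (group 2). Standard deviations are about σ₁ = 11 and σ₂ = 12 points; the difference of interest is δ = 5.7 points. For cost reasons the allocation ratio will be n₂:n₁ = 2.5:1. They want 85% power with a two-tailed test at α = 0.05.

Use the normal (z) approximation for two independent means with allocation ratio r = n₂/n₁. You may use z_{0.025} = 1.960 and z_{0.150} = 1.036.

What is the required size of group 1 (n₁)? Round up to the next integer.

n₁ = 50

n₁ = (z_{α/2} + z_β)² · (σ₁² + σ₂²/r) / δ²
   = (1.960 + 1.036)² · (11² + 12²/2.5) / 5.7²
   = 8.9760 · (121 + 57.6) / 32.49
   = 8.9760 · 178.6 / 32.49
   = 49.34
Round up → n₁ = 50; n₂ = r·n₁ = 2.5 × 50 = 125.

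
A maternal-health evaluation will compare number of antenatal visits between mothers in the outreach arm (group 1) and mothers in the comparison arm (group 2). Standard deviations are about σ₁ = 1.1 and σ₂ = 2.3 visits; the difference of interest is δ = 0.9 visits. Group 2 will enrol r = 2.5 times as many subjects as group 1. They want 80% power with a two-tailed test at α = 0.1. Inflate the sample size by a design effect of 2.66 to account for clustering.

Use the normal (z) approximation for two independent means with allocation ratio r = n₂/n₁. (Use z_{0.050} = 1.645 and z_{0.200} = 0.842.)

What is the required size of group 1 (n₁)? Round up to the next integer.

n₁ = 68

n₁ = (z_{α/2} + z_β)² · (σ₁² + σ₂²/r) / δ²
   = (1.645 + 0.842)² · (1.1² + 2.3²/2.5) / 0.9²
   = 6.1852 · (1.21 + 2.116) / 0.81
   = 6.1852 · 3.326 / 0.81
   = 25.40
Design effect: 2.66 × 25.40 = 67.56.
Round up → n₁ = 68; n₂ = r·n₁ = 2.5 × 68 = 170.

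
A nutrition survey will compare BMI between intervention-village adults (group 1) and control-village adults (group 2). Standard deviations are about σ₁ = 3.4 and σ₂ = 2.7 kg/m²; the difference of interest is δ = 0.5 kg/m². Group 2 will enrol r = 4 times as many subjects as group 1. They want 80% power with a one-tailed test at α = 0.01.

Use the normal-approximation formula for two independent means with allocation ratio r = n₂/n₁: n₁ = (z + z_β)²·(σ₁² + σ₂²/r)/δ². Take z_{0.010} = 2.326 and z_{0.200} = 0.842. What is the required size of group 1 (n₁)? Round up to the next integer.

n₁ = 538

n₁ = (z_α + z_β)² · (σ₁² + σ₂²/r) / δ²
   = (2.326 + 0.842)² · (3.4² + 2.7²/4) / 0.5²
   = 10.0362 · (11.56 + 1.8225) / 0.25
   = 10.0362 · 13.3825 / 0.25
   = 537.24
Round up → n₁ = 538; n₂ = r·n₁ = 4 × 538 = 2152.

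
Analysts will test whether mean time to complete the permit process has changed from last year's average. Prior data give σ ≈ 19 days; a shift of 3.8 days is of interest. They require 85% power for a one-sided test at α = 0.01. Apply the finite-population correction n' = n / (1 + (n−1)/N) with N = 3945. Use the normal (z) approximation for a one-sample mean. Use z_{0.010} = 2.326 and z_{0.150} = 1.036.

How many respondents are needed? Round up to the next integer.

n = 264

n = (z_α + z_β)² · σ² / δ²
  = (2.326 + 1.036)² · 19² / 3.8²
  = 11.3030 · 361 / 14.44
  = 282.58
Finite-population correction (N = 3945): 282.58 / (1 + (282.58 − 1)/3945) = 263.75.
Round up → n = 264.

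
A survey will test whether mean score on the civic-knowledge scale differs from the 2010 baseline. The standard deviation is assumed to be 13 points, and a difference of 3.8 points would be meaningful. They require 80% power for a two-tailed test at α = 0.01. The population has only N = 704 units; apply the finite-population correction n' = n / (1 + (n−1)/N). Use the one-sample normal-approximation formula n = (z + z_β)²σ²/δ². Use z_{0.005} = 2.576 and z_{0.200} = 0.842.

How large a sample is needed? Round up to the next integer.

n = (z_{α/2} + z_β)² · σ² / δ²
  = (2.576 + 0.842)² · 13² / 3.8²
  = 11.6827 · 169 / 14.44
  = 136.73
Finite-population correction (N = 704): 136.73 / (1 + (136.73 − 1)/704) = 114.63.
Round up → n = 115.

n = 115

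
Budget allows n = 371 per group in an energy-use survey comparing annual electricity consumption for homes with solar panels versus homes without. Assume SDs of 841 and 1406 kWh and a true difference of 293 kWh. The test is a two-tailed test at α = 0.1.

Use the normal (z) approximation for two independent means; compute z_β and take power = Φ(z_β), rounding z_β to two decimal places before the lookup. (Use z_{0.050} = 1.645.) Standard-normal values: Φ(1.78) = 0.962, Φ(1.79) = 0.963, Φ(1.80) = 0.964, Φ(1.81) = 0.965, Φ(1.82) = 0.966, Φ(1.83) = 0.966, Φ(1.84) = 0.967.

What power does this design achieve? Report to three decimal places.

z_β = δ·√(n/(σ₁²+σ₂²)) − z_{α/2}
    = 293 · √(371/2684117) − 1.645
    = 293 · 0.01176 − 1.645
    = 3.4447 − 1.645 = 1.7997 → 1.80
Power = Φ(1.80) = 0.964.

Power ≈ 0.964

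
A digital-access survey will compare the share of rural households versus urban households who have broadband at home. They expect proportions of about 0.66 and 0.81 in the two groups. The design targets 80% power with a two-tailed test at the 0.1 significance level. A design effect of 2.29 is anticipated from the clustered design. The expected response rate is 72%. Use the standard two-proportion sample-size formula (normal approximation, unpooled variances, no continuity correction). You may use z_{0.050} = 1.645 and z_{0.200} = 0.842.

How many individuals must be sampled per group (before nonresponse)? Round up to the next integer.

n = (z_{α/2} + z_β)² · [p₁(1−p₁) + p₂(1−p₂)] / (p₁ − p₂)²
  = (1.645 + 0.842)² · (0.66·0.34 + 0.81·0.19) / (-0.15)²
  = (2.487)² · (0.2244 + 0.1539) / 0.0225
  = 6.1852 · 0.3783 / 0.0225
  = 103.99
Design effect: 2.29 × 103.99 = 238.14.
Adjust for 72% response: 238.14 / 0.72 = 330.76.
Round up → n = 331 per group.

n = 331 per group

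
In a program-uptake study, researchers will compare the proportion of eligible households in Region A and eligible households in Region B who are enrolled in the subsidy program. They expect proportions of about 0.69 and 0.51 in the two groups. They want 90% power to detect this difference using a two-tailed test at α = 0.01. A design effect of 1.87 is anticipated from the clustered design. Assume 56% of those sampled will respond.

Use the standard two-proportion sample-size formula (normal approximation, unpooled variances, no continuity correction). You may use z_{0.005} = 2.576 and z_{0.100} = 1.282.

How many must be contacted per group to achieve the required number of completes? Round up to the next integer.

n = (z_{α/2} + z_β)² · [p₁(1−p₁) + p₂(1−p₂)] / (p₁ − p₂)²
  = (2.576 + 1.282)² · (0.69·0.31 + 0.51·0.49) / (0.18)²
  = (3.858)² · (0.2139 + 0.2499) / 0.0324
  = 14.8842 · 0.4638 / 0.0324
  = 213.06
Design effect: 1.87 × 213.06 = 398.43.
Adjust for 56% response: 398.43 / 0.56 = 711.48.
Round up → n = 712 per group.

n = 712 per group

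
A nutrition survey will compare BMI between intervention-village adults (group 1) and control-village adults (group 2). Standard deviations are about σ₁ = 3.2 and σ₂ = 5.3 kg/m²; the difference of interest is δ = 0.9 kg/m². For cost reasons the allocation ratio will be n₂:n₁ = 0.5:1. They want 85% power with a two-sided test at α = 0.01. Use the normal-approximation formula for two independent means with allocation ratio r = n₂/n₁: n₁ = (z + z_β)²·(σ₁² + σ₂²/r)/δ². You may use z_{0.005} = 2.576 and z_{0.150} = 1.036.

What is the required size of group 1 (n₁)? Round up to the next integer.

n₁ = 1070

n₁ = (z_{α/2} + z_β)² · (σ₁² + σ₂²/r) / δ²
   = (2.576 + 1.036)² · (3.2² + 5.3²/0.5) / 0.9²
   = 13.0465 · (10.24 + 56.18) / 0.81
   = 13.0465 · 66.42 / 0.81
   = 1069.82
Round up → n₁ = 1070; n₂ = r·n₁ = 0.5 × 1070 = 535.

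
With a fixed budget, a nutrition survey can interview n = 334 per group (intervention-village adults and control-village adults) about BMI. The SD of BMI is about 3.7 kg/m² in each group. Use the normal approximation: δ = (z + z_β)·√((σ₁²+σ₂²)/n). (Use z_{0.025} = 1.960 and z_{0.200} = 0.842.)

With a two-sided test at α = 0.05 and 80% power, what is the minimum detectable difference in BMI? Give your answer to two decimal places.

Minimum detectable difference ≈ 0.80 kg/m²

δ = (z_{α/2} + z_β) · √((σ₁²+σ₂²)/n)
  = (1.960 + 0.842) · √(27.38/334)
  = 2.802 · √0.08198
  = 2.802 · 0.2863
  = 0.8023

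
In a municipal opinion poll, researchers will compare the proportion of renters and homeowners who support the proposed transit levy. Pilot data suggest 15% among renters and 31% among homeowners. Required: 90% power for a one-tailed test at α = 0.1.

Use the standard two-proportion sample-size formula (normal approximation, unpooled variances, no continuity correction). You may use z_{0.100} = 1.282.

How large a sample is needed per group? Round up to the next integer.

n = 88 per group

n = (z_α + z_β)² · [p₁(1−p₁) + p₂(1−p₂)] / (p₁ − p₂)²
  = (1.282 + 1.282)² · (0.15·0.85 + 0.31·0.69) / (-0.16)²
  = (2.564)² · (0.1275 + 0.2139) / 0.0256
  = 6.5741 · 0.3414 / 0.0256
  = 87.67
Round up → n = 88 per group.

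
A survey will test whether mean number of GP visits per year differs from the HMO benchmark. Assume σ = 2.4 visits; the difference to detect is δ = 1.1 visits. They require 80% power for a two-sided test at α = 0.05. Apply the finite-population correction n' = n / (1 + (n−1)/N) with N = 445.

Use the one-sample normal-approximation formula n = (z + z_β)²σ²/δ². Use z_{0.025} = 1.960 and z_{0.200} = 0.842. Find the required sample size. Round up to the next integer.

n = (z_{α/2} + z_β)² · σ² / δ²
  = (1.960 + 0.842)² · 2.4² / 1.1²
  = 7.8512 · 5.76 / 1.21
  = 37.37
Finite-population correction (N = 445): 37.37 / (1 + (37.37 − 1)/445) = 34.55.
Round up → n = 35.

n = 35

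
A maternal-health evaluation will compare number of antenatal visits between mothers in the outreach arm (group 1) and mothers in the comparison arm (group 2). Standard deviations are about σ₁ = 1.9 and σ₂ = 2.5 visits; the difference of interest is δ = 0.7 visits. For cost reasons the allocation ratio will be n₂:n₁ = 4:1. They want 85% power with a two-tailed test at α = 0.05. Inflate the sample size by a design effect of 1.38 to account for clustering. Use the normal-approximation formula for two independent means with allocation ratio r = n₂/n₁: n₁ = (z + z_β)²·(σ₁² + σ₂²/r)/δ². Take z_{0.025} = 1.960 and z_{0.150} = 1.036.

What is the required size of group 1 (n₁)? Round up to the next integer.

n₁ = (z_{α/2} + z_β)² · (σ₁² + σ₂²/r) / δ²
   = (1.960 + 1.036)² · (1.9² + 2.5²/4) / 0.7²
   = 8.9760 · (3.61 + 1.5625) / 0.49
   = 8.9760 · 5.1725 / 0.49
   = 94.75
Design effect: 1.38 × 94.75 = 130.76.
Round up → n₁ = 131; n₂ = r·n₁ = 4 × 131 = 524.

n₁ = 131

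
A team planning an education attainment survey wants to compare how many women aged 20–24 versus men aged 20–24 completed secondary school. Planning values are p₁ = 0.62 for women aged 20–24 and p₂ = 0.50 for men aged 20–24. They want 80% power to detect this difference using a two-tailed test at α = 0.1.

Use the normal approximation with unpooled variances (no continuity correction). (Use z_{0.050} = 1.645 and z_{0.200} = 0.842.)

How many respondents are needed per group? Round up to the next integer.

n = 209 per group

n = (z_{α/2} + z_β)² · [p₁(1−p₁) + p₂(1−p₂)] / (p₁ − p₂)²
  = (1.645 + 0.842)² · (0.62·0.38 + 0.50·0.50) / (0.12)²
  = (2.487)² · (0.2356 + 0.2500) / 0.0144
  = 6.1852 · 0.4856 / 0.0144
  = 208.58
Round up → n = 209 per group.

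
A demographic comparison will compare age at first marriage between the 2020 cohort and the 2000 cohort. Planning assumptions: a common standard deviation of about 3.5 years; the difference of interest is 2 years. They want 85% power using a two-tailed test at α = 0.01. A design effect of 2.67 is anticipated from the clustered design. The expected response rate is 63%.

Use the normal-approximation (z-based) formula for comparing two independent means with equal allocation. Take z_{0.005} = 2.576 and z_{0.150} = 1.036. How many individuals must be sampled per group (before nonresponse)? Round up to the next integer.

n = 339 per group

n = (z_{α/2} + z_β)² · (σ₁² + σ₂²) / δ²
  = (2.576 + 1.036)² · (2·3.5² = 24.5) / 2²
  = 13.0465 · 24.5 / 4
  = 79.91
Design effect: 2.67 × 79.91 = 213.36.
Adjust for 63% response: 213.36 / 0.63 = 338.67.
Round up → n = 339 per group.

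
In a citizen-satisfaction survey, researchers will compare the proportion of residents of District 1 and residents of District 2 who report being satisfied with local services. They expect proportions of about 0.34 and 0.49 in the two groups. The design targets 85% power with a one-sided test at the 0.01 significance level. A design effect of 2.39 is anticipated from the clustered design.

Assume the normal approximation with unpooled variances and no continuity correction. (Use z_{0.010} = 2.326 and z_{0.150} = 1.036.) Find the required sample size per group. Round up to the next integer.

n = (z_α + z_β)² · [p₁(1−p₁) + p₂(1−p₂)] / (p₁ − p₂)²
  = (2.326 + 1.036)² · (0.34·0.66 + 0.49·0.51) / (-0.15)²
  = (3.362)² · (0.2244 + 0.2499) / 0.0225
  = 11.3030 · 0.4743 / 0.0225
  = 238.27
Design effect: 2.39 × 238.27 = 569.46.
Round up → n = 570 per group.

n = 570 per group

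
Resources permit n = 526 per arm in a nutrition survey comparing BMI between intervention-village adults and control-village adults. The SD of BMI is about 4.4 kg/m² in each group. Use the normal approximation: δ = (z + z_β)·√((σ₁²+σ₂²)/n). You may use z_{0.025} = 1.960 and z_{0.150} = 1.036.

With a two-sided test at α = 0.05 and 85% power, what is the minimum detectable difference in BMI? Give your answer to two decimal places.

Minimum detectable difference ≈ 0.81 kg/m²

δ = (z_{α/2} + z_β) · √((σ₁²+σ₂²)/n)
  = (1.960 + 1.036) · √(38.72/526)
  = 2.996 · √0.07361
  = 2.996 · 0.2713
  = 0.8129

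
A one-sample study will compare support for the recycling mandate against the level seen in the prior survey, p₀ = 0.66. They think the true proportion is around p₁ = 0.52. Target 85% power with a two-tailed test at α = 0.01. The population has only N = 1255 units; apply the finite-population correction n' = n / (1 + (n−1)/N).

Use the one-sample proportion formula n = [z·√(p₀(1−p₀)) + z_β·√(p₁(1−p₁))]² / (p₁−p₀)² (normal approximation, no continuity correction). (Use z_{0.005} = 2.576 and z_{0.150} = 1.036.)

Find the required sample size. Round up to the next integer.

n = 138

n = [z_{α/2}·√(p₀q₀) + z_β·√(p₁q₁)]² / (p₁ − p₀)²
  = [2.576·√(0.66·0.34) + 1.036·√(0.52·0.48)]² / (-0.14)²
  = [2.576·0.4737 + 1.036·0.4996]² / 0.0196
  = [1.7379]² / 0.0196
  = 154.09
Finite-population correction (N = 1255): 154.09 / (1 + (154.09 − 1)/1255) = 137.34.
Round up → n = 138.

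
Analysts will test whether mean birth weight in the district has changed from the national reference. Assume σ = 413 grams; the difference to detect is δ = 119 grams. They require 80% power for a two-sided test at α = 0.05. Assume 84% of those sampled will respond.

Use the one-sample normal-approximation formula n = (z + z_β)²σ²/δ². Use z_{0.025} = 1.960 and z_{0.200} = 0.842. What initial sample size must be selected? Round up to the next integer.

n = 113

n = (z_{α/2} + z_β)² · σ² / δ²
  = (1.960 + 0.842)² · 413² / 119²
  = 7.8512 · 170569 / 14161
  = 94.57
Adjust for 84% response: 94.57 / 0.84 = 112.58.
Round up → n = 113.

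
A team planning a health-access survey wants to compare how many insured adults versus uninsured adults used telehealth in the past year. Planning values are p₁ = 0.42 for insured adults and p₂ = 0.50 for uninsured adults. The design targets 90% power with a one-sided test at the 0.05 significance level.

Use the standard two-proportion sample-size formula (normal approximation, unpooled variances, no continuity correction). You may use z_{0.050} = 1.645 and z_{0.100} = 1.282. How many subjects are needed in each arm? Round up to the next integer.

n = 661 per group

n = (z_α + z_β)² · [p₁(1−p₁) + p₂(1−p₂)] / (p₁ − p₂)²
  = (1.645 + 1.282)² · (0.42·0.58 + 0.50·0.50) / (-0.08)²
  = (2.927)² · (0.2436 + 0.2500) / 0.0064
  = 8.5673 · 0.4936 / 0.0064
  = 660.76
Round up → n = 661 per group.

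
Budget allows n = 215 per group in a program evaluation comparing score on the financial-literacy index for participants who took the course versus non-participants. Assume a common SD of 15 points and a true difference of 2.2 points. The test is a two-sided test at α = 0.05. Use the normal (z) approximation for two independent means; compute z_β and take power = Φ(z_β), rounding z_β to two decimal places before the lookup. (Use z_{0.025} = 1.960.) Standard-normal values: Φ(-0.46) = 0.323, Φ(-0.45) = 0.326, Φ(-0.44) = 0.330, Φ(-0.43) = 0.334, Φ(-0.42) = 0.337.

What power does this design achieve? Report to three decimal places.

z_β = δ·√(n/(σ₁²+σ₂²)) − z_{α/2}
    = 2.2 · √(215/450) − 1.960
    = 2.2 · 0.69121 − 1.960
    = 1.5207 − 1.960 = -0.4393 → -0.44
Power = Φ(-0.44) = 0.330.

Power ≈ 0.330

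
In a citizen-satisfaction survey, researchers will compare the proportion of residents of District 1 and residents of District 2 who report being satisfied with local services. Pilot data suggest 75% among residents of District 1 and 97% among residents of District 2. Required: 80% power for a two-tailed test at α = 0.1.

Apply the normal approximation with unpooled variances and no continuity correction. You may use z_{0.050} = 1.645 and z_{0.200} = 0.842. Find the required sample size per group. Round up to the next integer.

n = (z_{α/2} + z_β)² · [p₁(1−p₁) + p₂(1−p₂)] / (p₁ − p₂)²
  = (1.645 + 0.842)² · (0.75·0.25 + 0.97·0.03) / (-0.22)²
  = (2.487)² · (0.1875 + 0.0291) / 0.0484
  = 6.1852 · 0.2166 / 0.0484
  = 27.68
Round up → n = 28 per group.

n = 28 per group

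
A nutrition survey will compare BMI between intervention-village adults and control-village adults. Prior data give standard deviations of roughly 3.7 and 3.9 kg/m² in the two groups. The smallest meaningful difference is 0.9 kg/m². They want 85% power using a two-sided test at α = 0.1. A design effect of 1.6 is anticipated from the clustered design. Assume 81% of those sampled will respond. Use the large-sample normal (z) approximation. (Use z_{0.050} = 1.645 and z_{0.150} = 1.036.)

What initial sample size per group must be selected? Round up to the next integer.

n = 507 per group

n = (z_{α/2} + z_β)² · (σ₁² + σ₂²) / δ²
  = (1.645 + 1.036)² · (3.7² + 3.9² = 28.9) / 0.9²
  = 7.1878 · 28.9 / 0.81
  = 256.45
Design effect: 1.6 × 256.45 = 410.32.
Adjust for 81% response: 410.32 / 0.81 = 506.57.
Round up → n = 507 per group.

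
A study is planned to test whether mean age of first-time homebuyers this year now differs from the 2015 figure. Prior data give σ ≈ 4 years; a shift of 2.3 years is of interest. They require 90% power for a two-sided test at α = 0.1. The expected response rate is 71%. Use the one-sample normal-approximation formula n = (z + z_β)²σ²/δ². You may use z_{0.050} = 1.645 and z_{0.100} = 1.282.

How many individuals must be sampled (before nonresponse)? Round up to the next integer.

n = 37

n = (z_{α/2} + z_β)² · σ² / δ²
  = (1.645 + 1.282)² · 4² / 2.3²
  = 8.5673 · 16 / 5.29
  = 25.91
Adjust for 71% response: 25.91 / 0.71 = 36.50.
Round up → n = 37.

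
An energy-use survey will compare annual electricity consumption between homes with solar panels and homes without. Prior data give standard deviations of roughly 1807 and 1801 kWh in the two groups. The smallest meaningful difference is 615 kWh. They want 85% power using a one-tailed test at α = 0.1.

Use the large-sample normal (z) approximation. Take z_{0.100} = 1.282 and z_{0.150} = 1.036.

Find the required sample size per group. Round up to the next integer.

n = (z_α + z_β)² · (σ₁² + σ₂²) / δ²
  = (1.282 + 1.036)² · (1807² + 1801² = 6508850) / 615²
  = 5.3731 · 6508850 / 378225
  = 92.47
Round up → n = 93 per group.

n = 93 per group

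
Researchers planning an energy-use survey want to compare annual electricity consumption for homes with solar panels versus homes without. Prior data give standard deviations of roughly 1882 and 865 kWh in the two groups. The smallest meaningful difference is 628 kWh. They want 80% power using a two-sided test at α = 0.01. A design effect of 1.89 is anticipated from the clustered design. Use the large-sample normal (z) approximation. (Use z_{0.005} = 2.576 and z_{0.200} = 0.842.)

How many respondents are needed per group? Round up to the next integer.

n = 241 per group

n = (z_{α/2} + z_β)² · (σ₁² + σ₂²) / δ²
  = (2.576 + 0.842)² · (1882² + 865² = 4290149) / 628²
  = 11.6827 · 4290149 / 394384
  = 127.09
Design effect: 1.89 × 127.09 = 240.19.
Round up → n = 241 per group.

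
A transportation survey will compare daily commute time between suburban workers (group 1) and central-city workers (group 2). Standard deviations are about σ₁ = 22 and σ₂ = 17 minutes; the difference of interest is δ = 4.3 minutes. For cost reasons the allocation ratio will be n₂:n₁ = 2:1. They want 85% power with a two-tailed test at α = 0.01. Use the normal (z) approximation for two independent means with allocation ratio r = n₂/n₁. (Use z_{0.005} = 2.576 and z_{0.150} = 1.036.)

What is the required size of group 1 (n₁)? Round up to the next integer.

n₁ = (z_{α/2} + z_β)² · (σ₁² + σ₂²/r) / δ²
   = (2.576 + 1.036)² · (22² + 17²/2) / 4.3²
   = 13.0465 · (484 + 144.5) / 18.49
   = 13.0465 · 628.5 / 18.49
   = 443.47
Round up → n₁ = 444; n₂ = r·n₁ = 2 × 444 = 888.

n₁ = 444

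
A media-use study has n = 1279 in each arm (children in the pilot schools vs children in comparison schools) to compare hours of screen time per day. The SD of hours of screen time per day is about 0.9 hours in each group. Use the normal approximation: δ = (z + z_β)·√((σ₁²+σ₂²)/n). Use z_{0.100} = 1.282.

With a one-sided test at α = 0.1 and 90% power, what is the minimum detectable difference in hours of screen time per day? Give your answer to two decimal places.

Minimum detectable difference ≈ 0.09 hours

δ = (z_α + z_β) · √((σ₁²+σ₂²)/n)
  = (1.282 + 1.282) · √(1.62/1279)
  = 2.564 · √0.00127
  = 2.564 · 0.0356
  = 0.0913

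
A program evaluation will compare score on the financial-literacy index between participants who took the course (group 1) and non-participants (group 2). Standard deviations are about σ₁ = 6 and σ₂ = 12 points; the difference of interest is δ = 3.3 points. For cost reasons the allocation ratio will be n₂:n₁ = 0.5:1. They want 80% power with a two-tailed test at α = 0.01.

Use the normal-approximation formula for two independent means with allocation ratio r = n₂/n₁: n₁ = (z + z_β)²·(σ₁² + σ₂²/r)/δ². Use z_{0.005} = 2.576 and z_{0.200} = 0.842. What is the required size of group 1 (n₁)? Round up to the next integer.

n₁ = (z_{α/2} + z_β)² · (σ₁² + σ₂²/r) / δ²
   = (2.576 + 0.842)² · (6² + 12²/0.5) / 3.3²
   = 11.6827 · (36 + 288) / 10.89
   = 11.6827 · 324 / 10.89
   = 347.59
Round up → n₁ = 348; n₂ = r·n₁ = 0.5 × 348 = 174.

n₁ = 348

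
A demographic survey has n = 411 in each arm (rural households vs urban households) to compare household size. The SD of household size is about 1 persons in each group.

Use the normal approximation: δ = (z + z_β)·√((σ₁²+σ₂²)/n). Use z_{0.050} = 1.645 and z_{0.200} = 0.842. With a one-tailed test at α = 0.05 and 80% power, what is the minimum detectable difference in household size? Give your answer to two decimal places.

δ = (z_α + z_β) · √((σ₁²+σ₂²)/n)
  = (1.645 + 0.842) · √(2/411)
  = 2.487 · √0.00487
  = 2.487 · 0.0698
  = 0.1735

Minimum detectable difference ≈ 0.17 persons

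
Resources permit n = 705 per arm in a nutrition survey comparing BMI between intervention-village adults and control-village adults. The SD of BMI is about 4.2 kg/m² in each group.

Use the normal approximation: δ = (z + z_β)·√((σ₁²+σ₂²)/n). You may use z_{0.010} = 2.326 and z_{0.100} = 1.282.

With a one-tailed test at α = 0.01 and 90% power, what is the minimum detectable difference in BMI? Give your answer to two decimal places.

δ = (z_α + z_β) · √((σ₁²+σ₂²)/n)
  = (2.326 + 1.282) · √(35.28/705)
  = 3.608 · √0.05004
  = 3.608 · 0.2237
  = 0.8071

Minimum detectable difference ≈ 0.81 kg/m²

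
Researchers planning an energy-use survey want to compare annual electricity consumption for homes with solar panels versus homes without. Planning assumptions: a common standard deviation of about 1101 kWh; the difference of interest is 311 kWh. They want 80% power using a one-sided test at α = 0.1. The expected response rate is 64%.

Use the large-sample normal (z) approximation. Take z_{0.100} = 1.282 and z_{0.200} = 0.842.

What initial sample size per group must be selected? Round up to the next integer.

n = (z_α + z_β)² · (σ₁² + σ₂²) / δ²
  = (1.282 + 0.842)² · (2·1101² = 2424402) / 311²
  = 4.5114 · 2424402 / 96721
  = 113.08
Adjust for 64% response: 113.08 / 0.64 = 176.69.
Round up → n = 177 per group.

n = 177 per group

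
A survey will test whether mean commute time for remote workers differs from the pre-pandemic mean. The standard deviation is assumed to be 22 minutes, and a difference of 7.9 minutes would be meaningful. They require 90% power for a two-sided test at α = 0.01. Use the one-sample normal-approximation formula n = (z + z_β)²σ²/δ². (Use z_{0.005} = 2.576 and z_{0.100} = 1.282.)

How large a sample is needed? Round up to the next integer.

n = (z_{α/2} + z_β)² · σ² / δ²
  = (2.576 + 1.282)² · 22² / 7.9²
  = 14.8842 · 484 / 62.41
  = 115.43
Round up → n = 116.

n = 116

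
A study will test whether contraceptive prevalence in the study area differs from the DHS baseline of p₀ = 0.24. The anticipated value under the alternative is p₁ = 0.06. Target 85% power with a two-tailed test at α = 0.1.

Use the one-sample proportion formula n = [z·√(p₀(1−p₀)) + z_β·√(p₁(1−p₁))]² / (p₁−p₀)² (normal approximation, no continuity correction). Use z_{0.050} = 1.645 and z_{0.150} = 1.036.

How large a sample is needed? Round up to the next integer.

n = 28

n = [z_{α/2}·√(p₀q₀) + z_β·√(p₁q₁)]² / (p₁ − p₀)²
  = [1.645·√(0.24·0.76) + 1.036·√(0.06·0.94)]² / (-0.18)²
  = [1.645·0.4271 + 1.036·0.2375]² / 0.0324
  = [0.9486]² / 0.0324
  = 27.77
Round up → n = 28.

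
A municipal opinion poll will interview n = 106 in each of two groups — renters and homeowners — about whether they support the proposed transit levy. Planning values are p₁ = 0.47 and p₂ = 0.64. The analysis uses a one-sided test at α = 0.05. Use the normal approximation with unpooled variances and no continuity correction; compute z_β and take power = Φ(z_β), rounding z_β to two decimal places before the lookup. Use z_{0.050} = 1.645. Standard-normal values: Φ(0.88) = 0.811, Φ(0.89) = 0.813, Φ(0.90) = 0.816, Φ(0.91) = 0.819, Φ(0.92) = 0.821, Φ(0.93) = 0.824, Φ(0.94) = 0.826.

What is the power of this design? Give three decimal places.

Power ≈ 0.811

z_β = |p₁−p₂|·√(n/[p₁q₁+p₂q₂]) − z_α
    = 0.17 · √(106/0.4795) − 1.645
    = 0.17 · 14.8682 − 1.645
    = 2.5276 − 1.645 = 0.8826 → 0.88
Power = Φ(0.88) = 0.811.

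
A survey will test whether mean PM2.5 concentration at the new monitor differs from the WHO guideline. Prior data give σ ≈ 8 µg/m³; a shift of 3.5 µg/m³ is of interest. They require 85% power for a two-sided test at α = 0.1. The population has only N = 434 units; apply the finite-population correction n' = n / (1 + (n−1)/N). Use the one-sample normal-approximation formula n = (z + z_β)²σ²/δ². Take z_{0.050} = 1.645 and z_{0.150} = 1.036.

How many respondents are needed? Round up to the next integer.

n = 35

n = (z_{α/2} + z_β)² · σ² / δ²
  = (1.645 + 1.036)² · 8² / 3.5²
  = 7.1878 · 64 / 12.25
  = 37.55
Finite-population correction (N = 434): 37.55 / (1 + (37.55 − 1)/434) = 34.64.
Round up → n = 35.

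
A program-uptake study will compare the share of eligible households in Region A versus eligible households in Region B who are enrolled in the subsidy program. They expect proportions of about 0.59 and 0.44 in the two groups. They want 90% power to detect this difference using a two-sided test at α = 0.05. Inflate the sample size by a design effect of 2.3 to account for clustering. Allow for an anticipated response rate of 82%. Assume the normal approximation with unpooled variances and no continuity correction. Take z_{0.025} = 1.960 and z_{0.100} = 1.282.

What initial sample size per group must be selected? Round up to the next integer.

n = 640 per group

n = (z_{α/2} + z_β)² · [p₁(1−p₁) + p₂(1−p₂)] / (p₁ − p₂)²
  = (1.960 + 1.282)² · (0.59·0.41 + 0.44·0.56) / (0.15)²
  = (3.242)² · (0.2419 + 0.2464) / 0.0225
  = 10.5106 · 0.4883 / 0.0225
  = 228.10
Design effect: 2.3 × 228.10 = 524.64.
Adjust for 82% response: 524.64 / 0.82 = 639.80.
Round up → n = 640 per group.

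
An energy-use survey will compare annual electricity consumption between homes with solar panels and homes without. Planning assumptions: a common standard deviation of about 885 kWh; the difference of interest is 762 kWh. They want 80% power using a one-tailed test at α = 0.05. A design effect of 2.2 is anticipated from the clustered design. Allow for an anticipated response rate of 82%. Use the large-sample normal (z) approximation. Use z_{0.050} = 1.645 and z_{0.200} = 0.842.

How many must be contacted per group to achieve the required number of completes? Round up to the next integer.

n = (z_α + z_β)² · (σ₁² + σ₂²) / δ²
  = (1.645 + 0.842)² · (2·885² = 1566450) / 762²
  = 6.1852 · 1566450 / 580644
  = 16.69
Design effect: 2.2 × 16.69 = 36.71.
Adjust for 82% response: 36.71 / 0.82 = 44.77.
Round up → n = 45 per group.

n = 45 per group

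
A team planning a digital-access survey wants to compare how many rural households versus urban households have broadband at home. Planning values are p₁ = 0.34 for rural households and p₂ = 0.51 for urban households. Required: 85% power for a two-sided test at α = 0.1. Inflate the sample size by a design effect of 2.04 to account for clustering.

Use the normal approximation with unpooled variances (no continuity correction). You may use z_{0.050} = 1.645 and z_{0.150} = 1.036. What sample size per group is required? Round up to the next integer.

n = (z_{α/2} + z_β)² · [p₁(1−p₁) + p₂(1−p₂)] / (p₁ − p₂)²
  = (1.645 + 1.036)² · (0.34·0.66 + 0.51·0.49) / (-0.17)²
  = (2.681)² · (0.2244 + 0.2499) / 0.0289
  = 7.1878 · 0.4743 / 0.0289
  = 117.96
Design effect: 2.04 × 117.96 = 240.65.
Round up → n = 241 per group.

n = 241 per group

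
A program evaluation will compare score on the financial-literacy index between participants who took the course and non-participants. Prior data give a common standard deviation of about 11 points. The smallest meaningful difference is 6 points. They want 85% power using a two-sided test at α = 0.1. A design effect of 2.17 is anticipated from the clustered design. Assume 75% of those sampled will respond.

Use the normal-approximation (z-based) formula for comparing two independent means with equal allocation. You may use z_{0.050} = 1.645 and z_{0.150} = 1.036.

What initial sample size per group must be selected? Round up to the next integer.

n = (z_{α/2} + z_β)² · (σ₁² + σ₂²) / δ²
  = (1.645 + 1.036)² · (2·11² = 242) / 6²
  = 7.1878 · 242 / 36
  = 48.32
Design effect: 2.17 × 48.32 = 104.85.
Adjust for 75% response: 104.85 / 0.75 = 139.80.
Round up → n = 140 per group.

n = 140 per group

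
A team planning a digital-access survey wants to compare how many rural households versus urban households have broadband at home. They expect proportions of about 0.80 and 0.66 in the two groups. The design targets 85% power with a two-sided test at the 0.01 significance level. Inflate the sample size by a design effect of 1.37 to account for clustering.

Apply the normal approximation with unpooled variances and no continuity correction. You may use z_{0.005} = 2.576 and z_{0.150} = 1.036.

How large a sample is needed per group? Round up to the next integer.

n = (z_{α/2} + z_β)² · [p₁(1−p₁) + p₂(1−p₂)] / (p₁ − p₂)²
  = (2.576 + 1.036)² · (0.80·0.20 + 0.66·0.34) / (0.14)²
  = (3.612)² · (0.1600 + 0.2244) / 0.0196
  = 13.0465 · 0.3844 / 0.0196
  = 255.87
Design effect: 1.37 × 255.87 = 350.54.
Round up → n = 351 per group.

n = 351 per group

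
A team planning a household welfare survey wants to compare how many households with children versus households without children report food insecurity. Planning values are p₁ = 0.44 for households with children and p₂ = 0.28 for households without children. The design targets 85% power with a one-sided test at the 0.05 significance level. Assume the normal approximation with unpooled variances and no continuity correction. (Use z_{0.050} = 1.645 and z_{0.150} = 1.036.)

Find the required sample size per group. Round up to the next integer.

n = 126 per group

n = (z_α + z_β)² · [p₁(1−p₁) + p₂(1−p₂)] / (p₁ − p₂)²
  = (1.645 + 1.036)² · (0.44·0.56 + 0.28·0.72) / (0.16)²
  = (2.681)² · (0.2464 + 0.2016) / 0.0256
  = 7.1878 · 0.4480 / 0.0256
  = 125.79
Round up → n = 126 per group.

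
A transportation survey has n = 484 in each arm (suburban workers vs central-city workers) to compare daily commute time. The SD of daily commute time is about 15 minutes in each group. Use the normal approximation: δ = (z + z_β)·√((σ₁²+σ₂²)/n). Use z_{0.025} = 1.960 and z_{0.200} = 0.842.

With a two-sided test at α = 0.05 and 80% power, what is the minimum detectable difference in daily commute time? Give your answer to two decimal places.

Minimum detectable difference ≈ 2.70 minutes

δ = (z_{α/2} + z_β) · √((σ₁²+σ₂²)/n)
  = (1.960 + 0.842) · √(450/484)
  = 2.802 · √0.92975
  = 2.802 · 0.9642
  = 2.7018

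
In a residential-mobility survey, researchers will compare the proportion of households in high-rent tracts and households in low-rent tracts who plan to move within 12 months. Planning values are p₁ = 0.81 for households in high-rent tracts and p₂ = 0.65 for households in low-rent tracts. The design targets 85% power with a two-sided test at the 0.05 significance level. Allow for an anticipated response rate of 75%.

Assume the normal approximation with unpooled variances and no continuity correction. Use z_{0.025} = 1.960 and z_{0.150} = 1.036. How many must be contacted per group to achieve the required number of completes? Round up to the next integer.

n = 179 per group

n = (z_{α/2} + z_β)² · [p₁(1−p₁) + p₂(1−p₂)] / (p₁ − p₂)²
  = (1.960 + 1.036)² · (0.81·0.19 + 0.65·0.35) / (0.16)²
  = (2.996)² · (0.1539 + 0.2275) / 0.0256
  = 8.9760 · 0.3814 / 0.0256
  = 133.73
Adjust for 75% response: 133.73 / 0.75 = 178.30.
Round up → n = 179 per group.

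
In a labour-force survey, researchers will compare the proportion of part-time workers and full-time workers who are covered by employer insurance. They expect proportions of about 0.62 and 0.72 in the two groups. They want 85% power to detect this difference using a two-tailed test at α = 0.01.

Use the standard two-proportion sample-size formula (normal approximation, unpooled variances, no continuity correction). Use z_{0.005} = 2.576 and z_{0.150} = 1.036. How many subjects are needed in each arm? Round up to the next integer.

n = (z_{α/2} + z_β)² · [p₁(1−p₁) + p₂(1−p₂)] / (p₁ − p₂)²
  = (2.576 + 1.036)² · (0.62·0.38 + 0.72·0.28) / (-0.10)²
  = (3.612)² · (0.2356 + 0.2016) / 0.0100
  = 13.0465 · 0.4372 / 0.0100
  = 570.39
Round up → n = 571 per group.

n = 571 per group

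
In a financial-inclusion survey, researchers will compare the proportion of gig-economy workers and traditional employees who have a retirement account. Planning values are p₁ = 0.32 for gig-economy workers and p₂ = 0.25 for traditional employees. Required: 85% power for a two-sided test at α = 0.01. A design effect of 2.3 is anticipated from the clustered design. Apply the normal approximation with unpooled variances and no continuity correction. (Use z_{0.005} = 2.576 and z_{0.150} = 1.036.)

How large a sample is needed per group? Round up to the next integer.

n = (z_{α/2} + z_β)² · [p₁(1−p₁) + p₂(1−p₂)] / (p₁ − p₂)²
  = (2.576 + 1.036)² · (0.32·0.68 + 0.25·0.75) / (0.07)²
  = (3.612)² · (0.2176 + 0.1875) / 0.0049
  = 13.0465 · 0.4051 / 0.0049
  = 1078.60
Design effect: 2.3 × 1078.60 = 2480.79.
Round up → n = 2481 per group.

n = 2481 per group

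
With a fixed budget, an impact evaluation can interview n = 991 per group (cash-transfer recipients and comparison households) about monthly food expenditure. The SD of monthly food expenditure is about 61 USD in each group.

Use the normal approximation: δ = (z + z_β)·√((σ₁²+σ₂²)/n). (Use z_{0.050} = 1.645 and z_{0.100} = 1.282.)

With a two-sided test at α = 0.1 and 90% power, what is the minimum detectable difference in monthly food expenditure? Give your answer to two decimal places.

Minimum detectable difference ≈ 8.02 USD

δ = (z_{α/2} + z_β) · √((σ₁²+σ₂²)/n)
  = (1.645 + 1.282) · √(7442/991)
  = 2.927 · √7.5096
  = 2.927 · 2.7404
  = 8.0210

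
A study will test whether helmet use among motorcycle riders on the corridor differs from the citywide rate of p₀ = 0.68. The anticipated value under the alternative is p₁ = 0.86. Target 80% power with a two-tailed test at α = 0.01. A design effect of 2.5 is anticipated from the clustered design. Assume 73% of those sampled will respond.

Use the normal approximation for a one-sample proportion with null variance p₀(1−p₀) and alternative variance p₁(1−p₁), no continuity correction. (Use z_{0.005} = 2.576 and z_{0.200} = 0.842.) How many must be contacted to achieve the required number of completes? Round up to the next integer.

n = 236

n = [z_{α/2}·√(p₀q₀) + z_β·√(p₁q₁)]² / (p₁ − p₀)²
  = [2.576·√(0.68·0.32) + 0.842·√(0.86·0.14)]² / (0.18)²
  = [2.576·0.4665 + 0.842·0.3470]² / 0.0324
  = [1.4938]² / 0.0324
  = 68.87
Design effect: 2.5 × 68.87 = 172.18.
Adjust for 73% response: 172.18 / 0.73 = 235.86.
Round up → n = 236.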